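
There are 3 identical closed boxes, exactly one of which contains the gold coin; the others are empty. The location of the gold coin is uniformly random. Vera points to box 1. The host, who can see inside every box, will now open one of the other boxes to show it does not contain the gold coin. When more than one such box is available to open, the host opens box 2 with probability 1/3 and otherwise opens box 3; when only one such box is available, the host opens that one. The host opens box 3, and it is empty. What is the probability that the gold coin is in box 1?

2/5

Apply Bayes' rule, conditioning on where the gold coin actually is.
If it is in box 1 (prior 1/3): box 2 is available but not opened, probability 2/3; weight (1/3)·(2/3) = 2/9.
If it is in box 2 (prior 1/3): only box 3 is available, probability 1; weight (1/3)·1 = 1/3.
If it is in box 3 (prior 1/3): the host opened box 3, so this case is ruled out; weight (1/3)·0 = 0.
The weights sum to 5/9.
So P(the gold coin in box 1 | the host opened box 3) = (2/9) / (5/9) = 2/5.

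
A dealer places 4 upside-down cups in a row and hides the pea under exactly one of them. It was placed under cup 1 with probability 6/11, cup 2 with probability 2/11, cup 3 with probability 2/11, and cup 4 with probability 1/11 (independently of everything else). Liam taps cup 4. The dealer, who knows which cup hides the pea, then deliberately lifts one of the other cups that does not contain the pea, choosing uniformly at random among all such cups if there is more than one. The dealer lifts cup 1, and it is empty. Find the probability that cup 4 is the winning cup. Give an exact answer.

1/7

Condition on the true location of the pea.
If it is under cup 1 (prior 6/11): the dealer opened cup 1, so this case is ruled out; weight (6/11)·0 = 0.
If it is under either of cups 2 and 3 (prior 2/11 each): the dealer has 2 equally likely choices, so probability 1/2; weight (2/11)·(1/2) = 1/11 each.
If it is under cup 4 (prior 1/11): the dealer has 3 equally likely choices, so probability 1/3; weight (1/11)·(1/3) = 1/33.
The weights sum to 7/33.
So P(the pea under cup 4 | the dealer opened cup 1) = (1/33) / (7/33) = 1/7.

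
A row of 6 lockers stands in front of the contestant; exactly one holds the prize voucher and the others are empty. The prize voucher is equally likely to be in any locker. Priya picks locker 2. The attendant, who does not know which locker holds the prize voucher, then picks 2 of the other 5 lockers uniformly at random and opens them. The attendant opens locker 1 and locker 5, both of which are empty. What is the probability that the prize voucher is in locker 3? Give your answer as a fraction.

1/4

Apply Bayes' rule, conditioning on where the prize voucher actually is.
If it is in either of lockers 1 and 5 (prior 1/6 each): that locker was opened and seen not to hold the prize — ruled out; weight (1/6)·0 = 0 each.
If it is in any of lockers 2, 3, 4, and 6 (prior 1/6 each): the attendant picks exactly this set with probability 1/10 regardless, and none is the prize; weight (1/6)·(1/10) = 1/60 each.
The weights sum to 1/15.
So P(the prize voucher in locker 3 | the attendant opened locker 1 and locker 5) = (1/60) / (1/15) = 1/4.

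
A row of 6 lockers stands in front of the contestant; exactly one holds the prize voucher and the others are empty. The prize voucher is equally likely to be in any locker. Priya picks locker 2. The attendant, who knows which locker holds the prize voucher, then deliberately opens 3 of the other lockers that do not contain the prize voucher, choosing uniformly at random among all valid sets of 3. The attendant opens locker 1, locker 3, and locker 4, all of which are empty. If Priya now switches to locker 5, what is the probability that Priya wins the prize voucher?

Apply Bayes' rule, conditioning on where the prize voucher actually is.
If it is in any of lockers 1, 3, and 4 (prior 1/6 each): that locker was opened and seen not to hold the prize — ruled out; weight (1/6)·0 = 0 each.
If it is in locker 2 (prior 1/6): the attendant has 10 equally likely choices, so probability 1/10; weight (1/6)·(1/10) = 1/60.
If it is in either of lockers 5 and 6 (prior 1/6 each): the attendant has 4 equally likely choices, so probability 1/4; weight (1/6)·(1/4) = 1/24 each.
The weights sum to 1/10.
So P(the prize voucher in locker 5 | the attendant opened locker 1, locker 3, and locker 4) = (1/24) / (1/10) = 5/12.

5/12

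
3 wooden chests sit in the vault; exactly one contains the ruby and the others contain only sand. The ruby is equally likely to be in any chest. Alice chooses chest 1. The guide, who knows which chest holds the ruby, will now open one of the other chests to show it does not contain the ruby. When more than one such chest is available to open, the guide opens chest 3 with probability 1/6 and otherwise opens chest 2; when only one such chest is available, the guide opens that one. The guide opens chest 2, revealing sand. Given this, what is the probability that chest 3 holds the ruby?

6/11

Condition on the true location of the ruby.
If it is in chest 1 (prior 1/3): chest 3 is available but not opened, probability 5/6; weight (1/3)·(5/6) = 5/18.
If it is in chest 2 (prior 1/3): the guide opened chest 2, so this case is ruled out; weight (1/3)·0 = 0.
If it is in chest 3 (prior 1/3): only chest 2 is available, probability 1; weight (1/3)·1 = 1/3.
The weights sum to 11/18.
So P(the ruby in chest 3 | the guide opened chest 2) = (1/3) / (11/18) = 6/11.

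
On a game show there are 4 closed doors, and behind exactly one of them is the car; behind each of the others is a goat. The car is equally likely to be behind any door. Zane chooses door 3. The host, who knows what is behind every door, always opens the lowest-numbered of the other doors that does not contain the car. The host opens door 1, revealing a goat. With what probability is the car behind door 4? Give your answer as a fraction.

1/3

Consider each possible location of the car in turn.
If it is behind door 1 (prior 1/4): the host opened door 1, so this case is ruled out; weight (1/4)·0 = 0.
If it is behind any of doors 2, 3, and 4 (prior 1/4 each): door 1 is the lowest-numbered option available, probability 1; weight (1/4)·1 = 1/4 each.
The weights sum to 3/4.
So P(the car behind door 4 | the host opened door 1) = (1/4) / (3/4) = 1/3.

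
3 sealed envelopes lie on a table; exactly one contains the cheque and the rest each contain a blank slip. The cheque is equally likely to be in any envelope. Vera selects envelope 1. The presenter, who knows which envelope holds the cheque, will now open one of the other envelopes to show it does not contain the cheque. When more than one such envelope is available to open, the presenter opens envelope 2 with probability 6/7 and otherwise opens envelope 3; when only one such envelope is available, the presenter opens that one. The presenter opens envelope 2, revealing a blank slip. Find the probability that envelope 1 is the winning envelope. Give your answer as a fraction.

6/13

Consider each possible location of the cheque in turn.
If it is in envelope 1 (prior 1/3): envelope 2 is available, opened with probability 6/7; weight (1/3)·(6/7) = 2/7.
If it is in envelope 2 (prior 1/3): the presenter opened envelope 2, so this case is ruled out; weight (1/3)·0 = 0.
If it is in envelope 3 (prior 1/3): only envelope 2 is available, probability 1; weight (1/3)·1 = 1/3.
The weights sum to 13/21.
So P(the cheque in envelope 1 | the presenter opened envelope 2) = (2/7) / (13/21) = 6/13.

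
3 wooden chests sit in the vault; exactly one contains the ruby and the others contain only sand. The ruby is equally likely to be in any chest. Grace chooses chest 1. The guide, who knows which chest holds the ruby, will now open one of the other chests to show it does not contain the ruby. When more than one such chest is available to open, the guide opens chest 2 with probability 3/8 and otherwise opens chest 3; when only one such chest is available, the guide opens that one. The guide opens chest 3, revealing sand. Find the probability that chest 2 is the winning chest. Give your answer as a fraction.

Consider each possible location of the ruby in turn.
If it is in chest 1 (prior 1/3): chest 2 is available but not opened, probability 5/8; weight (1/3)·(5/8) = 5/24.
If it is in chest 2 (prior 1/3): only chest 3 is available, probability 1; weight (1/3)·1 = 1/3.
If it is in chest 3 (prior 1/3): the guide opened chest 3, so this case is ruled out; weight (1/3)·0 = 0.
The weights sum to 13/24.
So P(the ruby in chest 2 | the guide opened chest 3) = (1/3) / (13/24) = 8/13.

8/13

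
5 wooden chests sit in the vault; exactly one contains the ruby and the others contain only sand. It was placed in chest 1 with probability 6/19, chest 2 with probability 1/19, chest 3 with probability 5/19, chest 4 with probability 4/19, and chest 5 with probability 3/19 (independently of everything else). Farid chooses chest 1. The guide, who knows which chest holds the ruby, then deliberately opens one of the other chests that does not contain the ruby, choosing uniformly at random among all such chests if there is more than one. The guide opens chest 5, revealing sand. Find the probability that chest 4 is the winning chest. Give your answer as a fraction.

8/29

Condition on the true location of the ruby.
If it is in chest 1 (prior 6/19): the guide has 4 equally likely choices, so probability 1/4; weight (6/19)·(1/4) = 3/38.
If it is in chest 2 (prior 1/19): the guide has 3 equally likely choices, so probability 1/3; weight (1/19)·(1/3) = 1/57.
If it is in chest 3 (prior 5/19): the guide has 3 equally likely choices, so probability 1/3; weight (5/19)·(1/3) = 5/57.
If it is in chest 4 (prior 4/19): the guide has 3 equally likely choices, so probability 1/3; weight (4/19)·(1/3) = 4/57.
If it is in chest 5 (prior 3/19): the guide opened chest 5, so this case is ruled out; weight (3/19)·0 = 0.
The weights sum to 29/114.
So P(the ruby in chest 4 | the guide opened chest 5) = (4/57) / (29/114) = 8/29.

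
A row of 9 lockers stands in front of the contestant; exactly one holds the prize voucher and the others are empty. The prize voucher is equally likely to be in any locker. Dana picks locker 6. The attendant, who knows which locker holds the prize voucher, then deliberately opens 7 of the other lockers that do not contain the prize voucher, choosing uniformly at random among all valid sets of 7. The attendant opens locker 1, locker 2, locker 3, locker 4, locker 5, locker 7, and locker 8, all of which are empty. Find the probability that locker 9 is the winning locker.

Condition on the true location of the prize voucher.
If it is in any of lockers 1, 2, 3, 4, 5, 7, and 8 (prior 1/9 each): that locker was opened and seen not to hold the prize — ruled out; weight (1/9)·0 = 0 each.
If it is in locker 6 (prior 1/9): the attendant has 8 equally likely choices, so probability 1/8; weight (1/9)·(1/8) = 1/72.
If it is in locker 9 (prior 1/9): the attendant has no choice, probability 1; weight (1/9)·1 = 1/9.
The weights sum to 1/8.
So P(the prize voucher in locker 9 | the attendant opened locker 1, locker 2, locker 3, locker 4, locker 5, locker 7, and locker 8) = (1/9) / (1/8) = 8/9.

8/9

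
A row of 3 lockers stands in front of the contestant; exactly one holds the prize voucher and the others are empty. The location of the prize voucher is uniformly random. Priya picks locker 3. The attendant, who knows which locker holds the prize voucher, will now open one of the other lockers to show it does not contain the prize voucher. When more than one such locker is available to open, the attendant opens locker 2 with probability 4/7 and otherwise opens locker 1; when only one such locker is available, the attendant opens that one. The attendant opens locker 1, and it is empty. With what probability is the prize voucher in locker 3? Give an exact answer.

3/10

Consider each possible location of the prize voucher in turn.
If it is in locker 1 (prior 1/3): the attendant opened locker 1, so this case is ruled out; weight (1/3)·0 = 0.
If it is in locker 2 (prior 1/3): only locker 1 is available, probability 1; weight (1/3)·1 = 1/3.
If it is in locker 3 (prior 1/3): locker 2 is available but not opened, probability 3/7; weight (1/3)·(3/7) = 1/7.
The weights sum to 10/21.
So P(the prize voucher in locker 3 | the attendant opened locker 1) = (1/7) / (10/21) = 3/10.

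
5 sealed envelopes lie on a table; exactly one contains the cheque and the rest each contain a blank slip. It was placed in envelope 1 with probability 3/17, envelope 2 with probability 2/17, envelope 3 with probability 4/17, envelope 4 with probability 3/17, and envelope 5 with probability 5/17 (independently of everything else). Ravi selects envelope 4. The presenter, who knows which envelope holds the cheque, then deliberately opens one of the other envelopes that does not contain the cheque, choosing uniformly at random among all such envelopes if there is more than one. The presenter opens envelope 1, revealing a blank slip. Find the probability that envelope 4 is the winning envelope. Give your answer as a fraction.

Condition on the true location of the cheque.
If it is in envelope 1 (prior 3/17): the presenter opened envelope 1, so this case is ruled out; weight (3/17)·0 = 0.
If it is in envelope 2 (prior 2/17): the presenter has 3 equally likely choices, so probability 1/3; weight (2/17)·(1/3) = 2/51.
If it is in envelope 3 (prior 4/17): the presenter has 3 equally likely choices, so probability 1/3; weight (4/17)·(1/3) = 4/51.
If it is in envelope 4 (prior 3/17): the presenter has 4 equally likely choices, so probability 1/4; weight (3/17)·(1/4) = 3/68.
If it is in envelope 5 (prior 5/17): the presenter has 3 equally likely choices, so probability 1/3; weight (5/17)·(1/3) = 5/51.
The weights sum to 53/204.
So P(the cheque in envelope 4 | the presenter opened envelope 1) = (3/68) / (53/204) = 9/53.

9/53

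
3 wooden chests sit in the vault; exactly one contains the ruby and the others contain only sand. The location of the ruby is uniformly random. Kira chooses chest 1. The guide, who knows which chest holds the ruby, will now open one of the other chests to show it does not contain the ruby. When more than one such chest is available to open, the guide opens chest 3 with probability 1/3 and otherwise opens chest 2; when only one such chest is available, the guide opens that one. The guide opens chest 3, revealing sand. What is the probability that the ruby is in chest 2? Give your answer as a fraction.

Apply Bayes' rule, conditioning on where the ruby actually is.
If it is in chest 1 (prior 1/3): chest 3 is available, opened with probability 1/3; weight (1/3)·(1/3) = 1/9.
If it is in chest 2 (prior 1/3): only chest 3 is available, probability 1; weight (1/3)·1 = 1/3.
If it is in chest 3 (prior 1/3): the guide opened chest 3, so this case is ruled out; weight (1/3)·0 = 0.
The weights sum to 4/9.
So P(the ruby in chest 2 | the guide opened chest 3) = (1/3) / (4/9) = 3/4.

3/4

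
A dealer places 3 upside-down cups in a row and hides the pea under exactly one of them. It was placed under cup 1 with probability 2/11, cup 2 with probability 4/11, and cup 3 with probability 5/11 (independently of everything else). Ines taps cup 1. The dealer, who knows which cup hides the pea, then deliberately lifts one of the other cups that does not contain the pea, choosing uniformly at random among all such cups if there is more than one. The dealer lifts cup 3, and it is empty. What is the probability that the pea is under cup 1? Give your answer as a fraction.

1/5

Apply Bayes' rule, conditioning on where the pea actually is.
If it is under cup 1 (prior 2/11): the dealer has 2 equally likely choices, so probability 1/2; weight (2/11)·(1/2) = 1/11.
If it is under cup 2 (prior 4/11): the dealer has no choice, probability 1; weight (4/11)·1 = 4/11.
If it is under cup 3 (prior 5/11): the dealer opened cup 3, so this case is ruled out; weight (5/11)·0 = 0.
The weights sum to 5/11.
So P(the pea under cup 1 | the dealer opened cup 3) = (1/11) / (5/11) = 1/5.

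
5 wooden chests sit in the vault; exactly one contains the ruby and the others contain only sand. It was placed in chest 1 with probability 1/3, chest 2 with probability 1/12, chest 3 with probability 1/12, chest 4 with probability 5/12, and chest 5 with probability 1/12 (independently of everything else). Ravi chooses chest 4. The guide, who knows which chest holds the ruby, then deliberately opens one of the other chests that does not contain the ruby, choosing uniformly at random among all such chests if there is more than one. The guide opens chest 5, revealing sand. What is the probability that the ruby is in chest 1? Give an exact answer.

Condition on the true location of the ruby.
If it is in chest 1 (prior 1/3): the guide has 3 equally likely choices, so probability 1/3; weight (1/3)·(1/3) = 1/9.
If it is in either of chests 2 and 3 (prior 1/12 each): the guide has 3 equally likely choices, so probability 1/3; weight (1/12)·(1/3) = 1/36 each.
If it is in chest 4 (prior 5/12): the guide has 4 equally likely choices, so probability 1/4; weight (5/12)·(1/4) = 5/48.
If it is in chest 5 (prior 1/12): the guide opened chest 5, so this case is ruled out; weight (1/12)·0 = 0.
The weights sum to 13/48.
So P(the ruby in chest 1 | the guide opened chest 5) = (1/9) / (13/48) = 16/39.

16/39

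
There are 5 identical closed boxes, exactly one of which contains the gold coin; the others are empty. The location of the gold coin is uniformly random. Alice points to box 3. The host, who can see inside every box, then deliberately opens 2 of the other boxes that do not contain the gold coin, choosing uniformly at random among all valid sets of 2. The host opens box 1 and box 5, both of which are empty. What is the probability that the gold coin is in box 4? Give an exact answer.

Condition on the true location of the gold coin.
If it is in either of boxes 1 and 5 (prior 1/5 each): that box was opened and seen not to hold the prize — ruled out; weight (1/5)·0 = 0 each.
If it is in either of boxes 2 and 4 (prior 1/5 each): the host has 3 equally likely choices, so probability 1/3; weight (1/5)·(1/3) = 1/15 each.
If it is in box 3 (prior 1/5): the host has 6 equally likely choices, so probability 1/6; weight (1/5)·(1/6) = 1/30.
The weights sum to 1/6.
So P(the gold coin in box 4 | the host opened box 1 and box 5) = (1/15) / (1/6) = 2/5.

2/5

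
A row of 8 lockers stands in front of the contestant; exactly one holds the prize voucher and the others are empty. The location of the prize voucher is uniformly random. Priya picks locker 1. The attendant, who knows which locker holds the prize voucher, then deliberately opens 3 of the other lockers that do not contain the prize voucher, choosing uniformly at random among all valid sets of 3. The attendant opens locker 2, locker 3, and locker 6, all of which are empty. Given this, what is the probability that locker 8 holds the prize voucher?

7/32

Apply Bayes' rule, conditioning on where the prize voucher actually is.
If it is in locker 1 (prior 1/8): the attendant has 35 equally likely choices, so probability 1/35; weight (1/8)·(1/35) = 1/280.
If it is in any of lockers 2, 3, and 6 (prior 1/8 each): that locker was opened and seen not to hold the prize — ruled out; weight (1/8)·0 = 0 each.
If it is in any of lockers 4, 5, 7, and 8 (prior 1/8 each): the attendant has 20 equally likely choices, so probability 1/20; weight (1/8)·(1/20) = 1/160 each.
The weights sum to 1/35.
So P(the prize voucher in locker 8 | the attendant opened locker 2, locker 3, and locker 6) = (1/160) / (1/35) = 7/32.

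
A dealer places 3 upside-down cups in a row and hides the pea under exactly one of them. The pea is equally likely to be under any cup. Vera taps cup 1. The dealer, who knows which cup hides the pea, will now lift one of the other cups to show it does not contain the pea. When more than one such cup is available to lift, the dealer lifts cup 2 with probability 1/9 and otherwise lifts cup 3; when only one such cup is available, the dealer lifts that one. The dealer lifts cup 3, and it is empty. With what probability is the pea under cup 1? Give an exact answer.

8/17

Condition on the true location of the pea.
If it is under cup 1 (prior 1/3): cup 2 is available but not opened, probability 8/9; weight (1/3)·(8/9) = 8/27.
If it is under cup 2 (prior 1/3): only cup 3 is available, probability 1; weight (1/3)·1 = 1/3.
If it is under cup 3 (prior 1/3): the dealer opened cup 3, so this case is ruled out; weight (1/3)·0 = 0.
The weights sum to 17/27.
So P(the pea under cup 1 | the dealer opened cup 3) = (8/27) / (17/27) = 8/17.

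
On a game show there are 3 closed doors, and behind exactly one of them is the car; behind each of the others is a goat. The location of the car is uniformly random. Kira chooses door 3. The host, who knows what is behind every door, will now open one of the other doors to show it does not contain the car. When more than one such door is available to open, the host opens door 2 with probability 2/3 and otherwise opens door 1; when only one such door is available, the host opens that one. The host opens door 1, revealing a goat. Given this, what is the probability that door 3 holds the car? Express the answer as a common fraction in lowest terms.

1/4

Condition on the true location of the car.
If it is behind door 1 (prior 1/3): the host opened door 1, so this case is ruled out; weight (1/3)·0 = 0.
If it is behind door 2 (prior 1/3): only door 1 is available, probability 1; weight (1/3)·1 = 1/3.
If it is behind door 3 (prior 1/3): door 2 is available but not opened, probability 1/3; weight (1/3)·(1/3) = 1/9.
The weights sum to 4/9.
So P(the car behind door 3 | the host opened door 1) = (1/9) / (4/9) = 1/4.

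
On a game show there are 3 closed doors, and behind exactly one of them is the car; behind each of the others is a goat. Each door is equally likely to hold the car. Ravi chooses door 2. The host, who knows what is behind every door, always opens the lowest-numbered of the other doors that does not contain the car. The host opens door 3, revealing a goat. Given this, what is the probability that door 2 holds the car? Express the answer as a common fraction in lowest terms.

0

Consider each possible location of the car in turn.
If it is behind door 1 (prior 1/3): door 3 is the lowest-numbered option available, probability 1; weight (1/3)·1 = 1/3.
If it is behind door 2 (prior 1/3): the host would have opened door 1 instead, probability 0; weight (1/3)·0 = 0.
If it is behind door 3 (prior 1/3): the host opened door 3, so this case is ruled out; weight (1/3)·0 = 0.
The weights sum to 1/3.
So P(the car behind door 2 | the host opened door 3) = 0 / (1/3) = 0.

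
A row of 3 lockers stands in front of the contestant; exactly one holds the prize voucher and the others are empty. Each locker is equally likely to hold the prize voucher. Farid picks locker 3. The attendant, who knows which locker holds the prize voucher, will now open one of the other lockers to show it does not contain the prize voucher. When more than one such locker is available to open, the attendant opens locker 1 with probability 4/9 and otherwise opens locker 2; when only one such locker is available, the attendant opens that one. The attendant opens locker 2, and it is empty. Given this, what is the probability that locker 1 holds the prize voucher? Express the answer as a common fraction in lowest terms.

Apply Bayes' rule, conditioning on where the prize voucher actually is.
If it is in locker 1 (prior 1/3): only locker 2 is available, probability 1; weight (1/3)·1 = 1/3.
If it is in locker 2 (prior 1/3): the attendant opened locker 2, so this case is ruled out; weight (1/3)·0 = 0.
If it is in locker 3 (prior 1/3): locker 1 is available but not opened, probability 5/9; weight (1/3)·(5/9) = 5/27.
The weights sum to 14/27.
So P(the prize voucher in locker 1 | the attendant opened locker 2) = (1/3) / (14/27) = 9/14.

9/14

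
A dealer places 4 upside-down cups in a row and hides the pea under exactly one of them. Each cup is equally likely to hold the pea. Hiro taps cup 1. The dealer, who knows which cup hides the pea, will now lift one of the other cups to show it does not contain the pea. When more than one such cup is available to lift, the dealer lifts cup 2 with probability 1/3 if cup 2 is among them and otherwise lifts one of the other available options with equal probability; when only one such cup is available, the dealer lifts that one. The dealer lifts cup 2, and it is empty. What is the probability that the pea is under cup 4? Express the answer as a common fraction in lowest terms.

Apply Bayes' rule, conditioning on where the pea actually is.
If it is under any of cups 1, 3, and 4 (prior 1/4 each): cup 2 is available, opened with probability 1/3; weight (1/4)·(1/3) = 1/12 each.
If it is under cup 2 (prior 1/4): the dealer opened cup 2, so this case is ruled out; weight (1/4)·0 = 0.
The weights sum to 1/4.
So P(the pea under cup 4 | the dealer opened cup 2) = (1/12) / (1/4) = 1/3.

1/3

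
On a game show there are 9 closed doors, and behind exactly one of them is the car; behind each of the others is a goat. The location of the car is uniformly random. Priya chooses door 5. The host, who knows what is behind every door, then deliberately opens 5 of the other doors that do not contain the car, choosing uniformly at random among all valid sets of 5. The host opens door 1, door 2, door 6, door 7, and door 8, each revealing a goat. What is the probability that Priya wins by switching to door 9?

Condition on the true location of the car.
If it is behind any of doors 1, 2, 6, 7, and 8 (prior 1/9 each): that door was opened and seen not to hold the prize — ruled out; weight (1/9)·0 = 0 each.
If it is behind any of doors 3, 4, and 9 (prior 1/9 each): the host has 21 equally likely choices, so probability 1/21; weight (1/9)·(1/21) = 1/189 each.
If it is behind door 5 (prior 1/9): the host has 56 equally likely choices, so probability 1/56; weight (1/9)·(1/56) = 1/504.
The weights sum to 1/56.
So P(the car behind door 9 | the host opened door 1, door 2, door 6, door 7, and door 8) = (1/189) / (1/56) = 8/27.

8/27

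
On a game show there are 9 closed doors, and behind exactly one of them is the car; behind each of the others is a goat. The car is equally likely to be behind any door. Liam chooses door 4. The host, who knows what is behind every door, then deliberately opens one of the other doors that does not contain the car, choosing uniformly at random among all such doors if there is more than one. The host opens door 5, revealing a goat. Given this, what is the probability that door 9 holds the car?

8/63

Condition on the true location of the car.
If it is behind any of doors 1, 2, 3, 6, 7, 8, and 9 (prior 1/9 each): the host has 7 equally likely choices, so probability 1/7; weight (1/9)·(1/7) = 1/63 each.
If it is behind door 4 (prior 1/9): the host has 8 equally likely choices, so probability 1/8; weight (1/9)·(1/8) = 1/72.
If it is behind door 5 (prior 1/9): the host opened door 5, so this case is ruled out; weight (1/9)·0 = 0.
The weights sum to 1/8.
So P(the car behind door 9 | the host opened door 5) = (1/63) / (1/8) = 8/63.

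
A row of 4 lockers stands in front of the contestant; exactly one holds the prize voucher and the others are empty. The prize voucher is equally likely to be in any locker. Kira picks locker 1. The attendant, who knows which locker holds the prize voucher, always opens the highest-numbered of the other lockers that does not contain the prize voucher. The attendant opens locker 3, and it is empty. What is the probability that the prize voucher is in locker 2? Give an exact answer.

Apply Bayes' rule, conditioning on where the prize voucher actually is.
If it is in either of lockers 1 and 2 (prior 1/4 each): the attendant would have opened locker 4 instead, probability 0; weight (1/4)·0 = 0 each.
If it is in locker 3 (prior 1/4): the attendant opened locker 3, so this case is ruled out; weight (1/4)·0 = 0.
If it is in locker 4 (prior 1/4): locker 3 is the highest-numbered option available, probability 1; weight (1/4)·1 = 1/4.
The weights sum to 1/4.
So P(the prize voucher in locker 2 | the attendant opened locker 3) = 0 / (1/4) = 0.

0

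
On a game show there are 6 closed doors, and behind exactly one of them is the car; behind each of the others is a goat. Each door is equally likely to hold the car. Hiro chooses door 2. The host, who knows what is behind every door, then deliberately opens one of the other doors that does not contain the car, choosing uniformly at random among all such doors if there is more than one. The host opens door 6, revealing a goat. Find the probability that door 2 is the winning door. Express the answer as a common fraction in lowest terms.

1/6

Apply Bayes' rule, conditioning on where the car actually is.
If it is behind any of doors 1, 3, 4, and 5 (prior 1/6 each): the host has 4 equally likely choices, so probability 1/4; weight (1/6)·(1/4) = 1/24 each.
If it is behind door 2 (prior 1/6): the host has 5 equally likely choices, so probability 1/5; weight (1/6)·(1/5) = 1/30.
If it is behind door 6 (prior 1/6): the host opened door 6, so this case is ruled out; weight (1/6)·0 = 0.
The weights sum to 1/5.
So P(the car behind door 2 | the host opened door 6) = (1/30) / (1/5) = 1/6.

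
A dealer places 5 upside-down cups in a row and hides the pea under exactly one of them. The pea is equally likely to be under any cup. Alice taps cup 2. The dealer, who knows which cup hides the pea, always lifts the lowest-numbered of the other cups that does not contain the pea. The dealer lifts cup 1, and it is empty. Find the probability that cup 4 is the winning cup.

1/4

Condition on the true location of the pea.
If it is under cup 1 (prior 1/5): the dealer opened cup 1, so this case is ruled out; weight (1/5)·0 = 0.
If it is under any of cups 2, 3, 4, and 5 (prior 1/5 each): cup 1 is the lowest-numbered option available, probability 1; weight (1/5)·1 = 1/5 each.
The weights sum to 4/5.
So P(the pea under cup 4 | the dealer opened cup 1) = (1/5) / (4/5) = 1/4.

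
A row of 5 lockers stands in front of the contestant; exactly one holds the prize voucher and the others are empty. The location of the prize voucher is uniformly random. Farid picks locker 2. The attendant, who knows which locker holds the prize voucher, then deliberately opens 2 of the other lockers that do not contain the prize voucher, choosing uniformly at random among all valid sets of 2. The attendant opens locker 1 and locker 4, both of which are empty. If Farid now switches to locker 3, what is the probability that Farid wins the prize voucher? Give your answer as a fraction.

2/5

Condition on the true location of the prize voucher.
If it is in either of lockers 1 and 4 (prior 1/5 each): that locker was opened and seen not to hold the prize — ruled out; weight (1/5)·0 = 0 each.
If it is in locker 2 (prior 1/5): the attendant has 6 equally likely choices, so probability 1/6; weight (1/5)·(1/6) = 1/30.
If it is in either of lockers 3 and 5 (prior 1/5 each): the attendant has 3 equally likely choices, so probability 1/3; weight (1/5)·(1/3) = 1/15 each.
The weights sum to 1/6.
So P(the prize voucher in locker 3 | the attendant opened locker 1 and locker 4) = (1/15) / (1/6) = 2/5.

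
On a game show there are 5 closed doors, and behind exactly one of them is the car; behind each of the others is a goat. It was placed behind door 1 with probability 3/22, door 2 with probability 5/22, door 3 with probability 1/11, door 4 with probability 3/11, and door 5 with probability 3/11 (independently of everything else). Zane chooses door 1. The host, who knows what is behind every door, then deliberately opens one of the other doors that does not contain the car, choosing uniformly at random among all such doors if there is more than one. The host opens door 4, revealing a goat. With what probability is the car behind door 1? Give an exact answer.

9/61

Apply Bayes' rule, conditioning on where the car actually is.
If it is behind door 1 (prior 3/22): the host has 4 equally likely choices, so probability 1/4; weight (3/22)·(1/4) = 3/88.
If it is behind door 2 (prior 5/22): the host has 3 equally likely choices, so probability 1/3; weight (5/22)·(1/3) = 5/66.
If it is behind door 3 (prior 1/11): the host has 3 equally likely choices, so probability 1/3; weight (1/11)·(1/3) = 1/33.
If it is behind door 4 (prior 3/11): the host opened door 4, so this case is ruled out; weight (3/11)·0 = 0.
If it is behind door 5 (prior 3/11): the host has 3 equally likely choices, so probability 1/3; weight (3/11)·(1/3) = 1/11.
The weights sum to 61/264.
So P(the car behind door 1 | the host opened door 4) = (3/88) / (61/264) = 9/61.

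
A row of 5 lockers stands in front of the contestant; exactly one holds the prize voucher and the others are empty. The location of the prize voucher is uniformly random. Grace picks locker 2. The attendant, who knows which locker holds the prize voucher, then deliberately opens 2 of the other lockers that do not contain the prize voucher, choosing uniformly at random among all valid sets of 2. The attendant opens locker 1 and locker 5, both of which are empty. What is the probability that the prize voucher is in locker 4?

Condition on the true location of the prize voucher.
If it is in either of lockers 1 and 5 (prior 1/5 each): that locker was opened and seen not to hold the prize — ruled out; weight (1/5)·0 = 0 each.
If it is in locker 2 (prior 1/5): the attendant has 6 equally likely choices, so probability 1/6; weight (1/5)·(1/6) = 1/30.
If it is in either of lockers 3 and 4 (prior 1/5 each): the attendant has 3 equally likely choices, so probability 1/3; weight (1/5)·(1/3) = 1/15 each.
The weights sum to 1/6.
So P(the prize voucher in locker 4 | the attendant opened locker 1 and locker 5) = (1/15) / (1/6) = 2/5.

2/5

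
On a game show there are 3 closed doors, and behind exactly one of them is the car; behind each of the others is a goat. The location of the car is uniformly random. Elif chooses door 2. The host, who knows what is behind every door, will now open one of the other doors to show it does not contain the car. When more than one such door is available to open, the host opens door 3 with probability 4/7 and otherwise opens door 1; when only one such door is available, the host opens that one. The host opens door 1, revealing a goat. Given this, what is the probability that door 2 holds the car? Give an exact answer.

3/10

Condition on the true location of the car.
If it is behind door 1 (prior 1/3): the host opened door 1, so this case is ruled out; weight (1/3)·0 = 0.
If it is behind door 2 (prior 1/3): door 3 is available but not opened, probability 3/7; weight (1/3)·(3/7) = 1/7.
If it is behind door 3 (prior 1/3): only door 1 is available, probability 1; weight (1/3)·1 = 1/3.
The weights sum to 10/21.
So P(the car behind door 2 | the host opened door 1) = (1/7) / (10/21) = 3/10.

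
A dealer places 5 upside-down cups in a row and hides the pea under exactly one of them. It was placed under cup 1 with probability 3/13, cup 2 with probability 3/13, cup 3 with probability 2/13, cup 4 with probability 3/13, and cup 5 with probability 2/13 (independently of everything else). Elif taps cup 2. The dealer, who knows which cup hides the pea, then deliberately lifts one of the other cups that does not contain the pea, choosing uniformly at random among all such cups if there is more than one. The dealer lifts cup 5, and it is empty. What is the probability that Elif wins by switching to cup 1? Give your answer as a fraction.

Condition on the true location of the pea.
If it is under either of cups 1 and 4 (prior 3/13 each): the dealer has 3 equally likely choices, so probability 1/3; weight (3/13)·(1/3) = 1/13 each.
If it is under cup 2 (prior 3/13): the dealer has 4 equally likely choices, so probability 1/4; weight (3/13)·(1/4) = 3/52.
If it is under cup 3 (prior 2/13): the dealer has 3 equally likely choices, so probability 1/3; weight (2/13)·(1/3) = 2/39.
If it is under cup 5 (prior 2/13): the dealer opened cup 5, so this case is ruled out; weight (2/13)·0 = 0.
The weights sum to 41/156.
So P(the pea under cup 1 | the dealer opened cup 5) = (1/13) / (41/156) = 12/41.

12/41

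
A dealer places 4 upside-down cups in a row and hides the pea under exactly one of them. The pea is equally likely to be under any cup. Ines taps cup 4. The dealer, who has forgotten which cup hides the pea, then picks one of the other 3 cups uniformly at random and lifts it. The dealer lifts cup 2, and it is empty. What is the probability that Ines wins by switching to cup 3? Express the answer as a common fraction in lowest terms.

1/3

Because the dealer chose which cup to lift without knowing where the pea is, the choice is independent of the prize location. Learning that cup 2 does not hold the pea simply rules out that one location and leaves the remaining 3 cups still equally likely by symmetry.
So P(the pea under cup 3) = 1/3.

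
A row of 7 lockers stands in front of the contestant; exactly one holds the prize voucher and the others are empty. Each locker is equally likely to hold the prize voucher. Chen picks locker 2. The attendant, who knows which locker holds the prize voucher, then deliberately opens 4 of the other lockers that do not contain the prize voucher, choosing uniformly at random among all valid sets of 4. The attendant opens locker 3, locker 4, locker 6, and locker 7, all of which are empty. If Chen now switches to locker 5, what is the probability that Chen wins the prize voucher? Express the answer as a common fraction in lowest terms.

Condition on the true location of the prize voucher.
If it is in either of lockers 1 and 5 (prior 1/7 each): the attendant has 5 equally likely choices, so probability 1/5; weight (1/7)·(1/5) = 1/35 each.
If it is in locker 2 (prior 1/7): the attendant has 15 equally likely choices, so probability 1/15; weight (1/7)·(1/15) = 1/105.
If it is in any of lockers 3, 4, 6, and 7 (prior 1/7 each): that locker was opened and seen not to hold the prize — ruled out; weight (1/7)·0 = 0 each.
The weights sum to 1/15.
So P(the prize voucher in locker 5 | the attendant opened locker 3, locker 4, locker 6, and locker 7) = (1/35) / (1/15) = 3/7.

3/7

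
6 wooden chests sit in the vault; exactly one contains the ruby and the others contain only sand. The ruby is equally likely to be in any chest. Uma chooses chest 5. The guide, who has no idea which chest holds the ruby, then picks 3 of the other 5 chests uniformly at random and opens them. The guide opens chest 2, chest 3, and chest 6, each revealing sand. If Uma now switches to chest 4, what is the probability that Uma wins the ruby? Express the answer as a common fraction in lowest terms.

Apply Bayes' rule, conditioning on where the ruby actually is.
If it is in any of chests 1, 4, and 5 (prior 1/6 each): the guide picks exactly this set with probability 1/10 regardless, and none is the prize; weight (1/6)·(1/10) = 1/60 each.
If it is in any of chests 2, 3, and 6 (prior 1/6 each): that chest was opened and seen not to hold the prize — ruled out; weight (1/6)·0 = 0 each.
The weights sum to 1/20.
So P(the ruby in chest 4 | the guide opened chest 2, chest 3, and chest 6) = (1/60) / (1/20) = 1/3.

1/3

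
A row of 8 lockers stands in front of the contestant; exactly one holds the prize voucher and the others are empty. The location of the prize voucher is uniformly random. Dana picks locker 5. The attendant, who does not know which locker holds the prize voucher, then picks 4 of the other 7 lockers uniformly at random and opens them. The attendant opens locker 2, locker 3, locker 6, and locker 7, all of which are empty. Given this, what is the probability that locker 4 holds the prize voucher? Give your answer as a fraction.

1/4

Consider each possible location of the prize voucher in turn.
If it is in any of lockers 1, 4, 5, and 8 (prior 1/8 each): the attendant picks exactly this set with probability 1/35 regardless, and none is the prize; weight (1/8)·(1/35) = 1/280 each.
If it is in any of lockers 2, 3, 6, and 7 (prior 1/8 each): that locker was opened and seen not to hold the prize — ruled out; weight (1/8)·0 = 0 each.
The weights sum to 1/70.
So P(the prize voucher in locker 4 | the attendant opened locker 2, locker 3, locker 6, and locker 7) = (1/280) / (1/70) = 1/4.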